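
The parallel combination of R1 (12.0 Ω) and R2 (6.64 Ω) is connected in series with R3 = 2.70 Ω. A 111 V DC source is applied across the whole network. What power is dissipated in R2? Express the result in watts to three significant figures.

697 W

Collapse the R1‖R2 pair into one equivalent R_p; then R_p and R3 form a series string.
R_p = (12.0×6.64)/(12.0+6.64) = 4.275 Ω
R_total = R_p + 2.70 = 4.275 + 2.70 = 6.975 Ω
I = V / R_total = 111 / 6.975 = 15.91 A
Voltage across the parallel pair: V_p = I × R_p = 15.91 × 4.275 = 68.03 V
Use P = V²/R for R2 with V = V_p.
P_R2 = (68.03)² / 6.64 = 697.0 W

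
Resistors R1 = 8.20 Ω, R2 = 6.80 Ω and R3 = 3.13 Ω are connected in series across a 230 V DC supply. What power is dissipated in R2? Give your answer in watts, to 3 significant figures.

1090 W

In a series string the same current flows through every resistor — find that current, then P = I²R for the one we want.
R_total = 8.20 + 6.80 + 3.13 = 18.13 Ω
I = V / R_total = 230 / 18.13 = 12.69 A
P_R2 = I² × R2 = (12.69)² × 6.80 = 1094 W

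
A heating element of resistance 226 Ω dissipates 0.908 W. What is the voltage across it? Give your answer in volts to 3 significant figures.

Rearranging the power relation for the two known quantities gives V = √(P R).
V = √(0.908 × 226) = 14.33 V

14.3 V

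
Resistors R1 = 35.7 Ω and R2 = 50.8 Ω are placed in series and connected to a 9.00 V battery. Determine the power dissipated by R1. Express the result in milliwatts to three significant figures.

Every series element carries the same I. Get I from the total resistance, then P = I² × R1.
R_total = 35.7 + 50.8 = 86.50 Ω
I = V / R_total = 9.00 / 86.50 = 0.1040 A
P_R1 = I² × R1 = (0.1040)² × 35.7 = 0.3865 W

386 mW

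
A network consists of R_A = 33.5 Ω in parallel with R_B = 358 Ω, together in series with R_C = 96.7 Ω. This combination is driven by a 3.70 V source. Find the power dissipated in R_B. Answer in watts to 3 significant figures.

Combine R_A and R_B into their parallel equivalent first, reducing the network to two series resistors.
R_p = (33.5×358)/(33.5+358) = 30.63 Ω
R_total = R_p + 96.7 = 30.63 + 96.7 = 127.3 Ω
I = V / R_total = 3.70 / 127.3 = 0.02906 A
Voltage across the parallel pair: V_p = I × R_p = 0.02906 × 30.63 = 0.8901 V
R_B has V_p across it, so P = V_p²/R_B.
P_R_B = (0.8901)² / 358 = 0.002213 W

0.00221 W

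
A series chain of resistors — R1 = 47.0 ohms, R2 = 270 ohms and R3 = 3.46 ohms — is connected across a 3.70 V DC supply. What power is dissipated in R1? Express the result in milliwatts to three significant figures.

In a series string the same current flows through every resistor — find that current, then P = I²R for the one we want.
R_total = 47.0 + 270 + 3.46 = 320.5 Ω
I = V / R_total = 3.70 / 320.5 = 0.01155 A
P_R1 = I² × R1 = (0.01155)² × 47.0 = 0.006265 W

6.27 mW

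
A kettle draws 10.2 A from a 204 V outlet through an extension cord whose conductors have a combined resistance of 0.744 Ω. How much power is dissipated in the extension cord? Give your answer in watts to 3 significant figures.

Line loss is just I²R for the cable — we know both I and R_line directly.
The extension cord carries the full 10.2 A.
P_line = I² R_line = (10.20)² × 0.744 = 77.41 W

77.4 W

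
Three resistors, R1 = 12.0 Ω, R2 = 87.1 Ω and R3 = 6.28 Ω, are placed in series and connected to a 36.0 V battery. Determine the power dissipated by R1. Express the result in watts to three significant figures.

1.40 W

In a series string the same current flows through every resistor — find that current, then P = I²R for the one we want.
R_total = 12.0 + 87.1 + 6.28 = 105.4 Ω
I = V / R_total = 36.0 / 105.4 = 0.3416 A
P_R1 = I² × R1 = (0.3416)² × 12.0 = 1.400 W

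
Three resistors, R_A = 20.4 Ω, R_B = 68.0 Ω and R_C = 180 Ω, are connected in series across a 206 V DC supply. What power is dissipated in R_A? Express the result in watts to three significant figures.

12.0 W

The current is common to all series resistors; compute it, then apply P = I²R for the target.
R_total = 20.4 + 68.0 + 180 = 268.4 Ω
I = V / R_total = 206 / 268.4 = 0.7675 A
P_R_A = I² × R_A = (0.7675)² × 20.4 = 12.02 W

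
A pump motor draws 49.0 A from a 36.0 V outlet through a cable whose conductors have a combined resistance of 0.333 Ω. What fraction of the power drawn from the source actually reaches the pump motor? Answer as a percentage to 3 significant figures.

54.7 %

The cable carries the full 49.0 A.
P_line = I² R_line = (49.00)² × 0.333 = 799.5 W
P_source = V I = 36.0 × 49.00 = 1764 W; P_load = 964.5 W
η = P_load / P_source = 964.5 / 1764 = 0.5467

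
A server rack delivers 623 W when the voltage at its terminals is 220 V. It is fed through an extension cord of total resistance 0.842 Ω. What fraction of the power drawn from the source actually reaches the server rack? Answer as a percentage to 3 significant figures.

98.9 %

I = P / V = 623 / 220 = 2.832 A through the extension cord.
P_line = I² R_line = (2.832)² × 0.842 = 6.752 W
P_source = P_load + P_line = 623.0 + 6.752 = 629.8 W
η = P_load / P_source = 623.0 / 629.8 = 0.9893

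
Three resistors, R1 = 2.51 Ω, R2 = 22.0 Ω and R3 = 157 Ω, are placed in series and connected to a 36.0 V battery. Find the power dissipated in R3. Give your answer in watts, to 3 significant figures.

The current is common to all series resistors; compute it, then apply P = I²R for the target.
R_total = 2.51 + 22.0 + 157 = 181.5 Ω
I = V / R_total = 36.0 / 181.5 = 0.1983 A
P_R3 = I² × R3 = (0.1983)² × 157 = 6.176 W

6.18 W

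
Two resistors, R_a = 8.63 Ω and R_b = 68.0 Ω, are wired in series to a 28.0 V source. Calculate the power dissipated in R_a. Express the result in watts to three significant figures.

In a series string the same current flows through every resistor — find that current, then P = I²R for the one we want.
R_total = 8.63 + 68.0 = 76.63 Ω
I = V / R_total = 28.0 / 76.63 = 0.3654 A
P_R_a = I² × R_a = (0.3654)² × 8.63 = 1.152 W

1.15 W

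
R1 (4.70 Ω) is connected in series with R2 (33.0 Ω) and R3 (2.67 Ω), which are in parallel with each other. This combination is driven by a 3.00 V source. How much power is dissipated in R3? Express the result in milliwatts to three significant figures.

Reduce the parallel pair to R_p first; the network is then a simple series string.
R_p = (33.0×2.67)/(33.0+2.67) = 2.470 Ω
R_total = 4.70 + 2.470 = 7.170 Ω
I = V / R_total = 3.00 / 7.170 = 0.4184 A
Voltage across the parallel pair: V_p = I × R_p = 0.4184 × 2.470 = 1.034 V
R3 sees V_p directly, so P = V_p² / R3.
P_R3 = (1.034)² / 2.67 = 0.4001 W

400 mW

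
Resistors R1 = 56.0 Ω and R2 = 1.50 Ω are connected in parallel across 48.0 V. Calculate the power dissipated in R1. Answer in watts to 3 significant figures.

Each parallel branch sees the full supply voltage, so P = V²/R applies directly to the target branch.
P_R1 = V² / R1 = (48.0)² / 56.0 Ω = 41.14 W

41.1 W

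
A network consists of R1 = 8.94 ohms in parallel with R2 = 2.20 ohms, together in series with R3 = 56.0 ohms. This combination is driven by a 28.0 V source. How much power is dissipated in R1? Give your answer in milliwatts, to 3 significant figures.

Combine R1 and R2 into their parallel equivalent first, reducing the network to two series resistors.
R_p = (8.94×2.20)/(8.94+2.20) = 1.766 Ω
R_total = R_p + 56.0 = 1.766 + 56.0 = 57.77 Ω
I = V / R_total = 28.0 / 57.77 = 0.4847 A
Voltage across the parallel pair: V_p = I × R_p = 0.4847 × 1.766 = 0.8558 V
R1 has V_p across it, so P = V_p²/R1.
P_R1 = (0.8558)² / 8.94 = 0.08192 W

81.9 mW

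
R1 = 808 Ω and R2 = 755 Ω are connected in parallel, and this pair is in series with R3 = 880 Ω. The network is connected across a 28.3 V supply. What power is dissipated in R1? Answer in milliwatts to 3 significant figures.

93.6 mW

Collapse the R1‖R2 pair into one equivalent R_p; then R_p and R3 form a series string.
R_p = (808×755)/(808+755) = 390.3 Ω
R_total = R_p + 880 = 390.3 + 880 = 1270 Ω
I = V / R_total = 28.3 / 1270 = 0.02228 A
Voltage across the parallel pair: V_p = I × R_p = 0.02228 × 390.3 = 8.695 V
Use P = V²/R for R1 with V = V_p.
P_R1 = (8.695)² / 808 = 0.09357 W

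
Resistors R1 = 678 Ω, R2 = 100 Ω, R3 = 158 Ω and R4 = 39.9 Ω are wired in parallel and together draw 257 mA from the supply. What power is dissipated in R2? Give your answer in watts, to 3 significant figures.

0.359 W

The branches share the same voltage, but only the total current is given — find V from the equivalent resistance first.
1/R_eq = 1/678 + 1/100 + 1/158 + 1/39.9 ⇒ R_eq = 23.33 Ω
V = I_total × R_eq = 0.2570 × 23.33 = 5.995 V
P_R2 = V² / R2 = (5.995)² / 100 = 0.3594 W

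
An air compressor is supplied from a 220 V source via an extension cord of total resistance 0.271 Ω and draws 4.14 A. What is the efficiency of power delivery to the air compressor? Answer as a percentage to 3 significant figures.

The extension cord carries the full 4.14 A.
P_line = I² R_line = (4.140)² × 0.271 = 4.645 W
P_source = V I = 220 × 4.140 = 910.8 W; P_load = 906.2 W
η = P_load / P_source = 906.2 / 910.8 = 0.9949

99.5 %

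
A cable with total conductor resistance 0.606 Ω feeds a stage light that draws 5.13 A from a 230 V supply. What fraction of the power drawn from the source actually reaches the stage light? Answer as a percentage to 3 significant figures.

98.6 %

The cable carries the full 5.13 A.
P_line = I² R_line = (5.130)² × 0.606 = 15.95 W
P_source = V I = 230 × 5.130 = 1180 W; P_load = 1164 W
η = P_load / P_source = 1164 / 1180 = 0.9865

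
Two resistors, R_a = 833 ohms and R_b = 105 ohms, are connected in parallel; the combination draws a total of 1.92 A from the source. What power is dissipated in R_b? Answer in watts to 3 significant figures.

305 W

We need the common branch voltage; get it from I_total × R_eq, then P = V²/R for the branch.
1/R_eq = 1/833 + 1/105 ⇒ R_eq = 93.25 Ω
V = I_total × R_eq = 1.920 × 93.25 = 179.0 V
P_R_b = V² / R_b = (179.0)² / 105 = 305.3 W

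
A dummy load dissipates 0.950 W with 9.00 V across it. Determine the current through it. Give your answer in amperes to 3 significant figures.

Rearranging the power relation for the two known quantities gives I = P / V.
I = 0.950 / 9.00 = 0.1056 A

0.106 A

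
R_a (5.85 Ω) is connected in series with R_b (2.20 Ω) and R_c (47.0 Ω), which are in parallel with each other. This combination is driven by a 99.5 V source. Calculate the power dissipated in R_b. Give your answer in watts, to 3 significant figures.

314 W

Collapse R_b‖R_c to a single equivalent, reducing the network to two series elements.
R_p = (2.20×47.0)/(2.20+47.0) = 2.102 Ω
R_total = 5.85 + 2.102 = 7.952 Ω
I = V / R_total = 99.5 / 7.952 = 12.51 A
Voltage across the parallel pair: V_p = I × R_p = 12.51 × 2.102 = 26.30 V
R_b is across V_p, so use P = V²/R for that branch.
P_R_b = (26.30)² / 2.20 = 314.4 W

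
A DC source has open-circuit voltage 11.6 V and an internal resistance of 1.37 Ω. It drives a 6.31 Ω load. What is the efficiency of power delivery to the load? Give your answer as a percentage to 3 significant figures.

82.2 %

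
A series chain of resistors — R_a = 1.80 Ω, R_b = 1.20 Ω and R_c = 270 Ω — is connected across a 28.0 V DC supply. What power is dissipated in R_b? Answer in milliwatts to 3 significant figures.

12.6 mW

Since the resistors are in series they all carry the loop current I = V/R_total; the power in any one is I²R.
R_total = 1.80 + 1.20 + 270 = 273.0 Ω
I = V / R_total = 28.0 / 273.0 = 0.1026 A
P_R_b = I² × R_b = (0.1026)² × 1.20 = 0.01262 W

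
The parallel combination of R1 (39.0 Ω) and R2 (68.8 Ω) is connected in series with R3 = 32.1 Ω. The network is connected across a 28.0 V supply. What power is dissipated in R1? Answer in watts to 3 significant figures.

First find R_p for the parallel pair, then treat R_p + R3 as a series loop.
R_p = (39.0×68.8)/(39.0+68.8) = 24.89 Ω
R_total = R_p + 32.1 = 24.89 + 32.1 = 56.99 Ω
I = V / R_total = 28.0 / 56.99 = 0.4913 A
Voltage across the parallel pair: V_p = I × R_p = 0.4913 × 24.89 = 12.23 V
Use P = V²/R for R1 with V = V_p.
P_R1 = (12.23)² / 39.0 = 3.835 W

3.83 W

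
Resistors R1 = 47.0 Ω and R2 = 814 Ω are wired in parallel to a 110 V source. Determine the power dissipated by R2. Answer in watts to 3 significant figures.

14.9 W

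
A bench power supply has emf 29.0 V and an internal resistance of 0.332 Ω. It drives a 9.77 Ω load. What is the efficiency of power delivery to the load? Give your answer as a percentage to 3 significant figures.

Efficiency is P_load / P_total. With a series r and R sharing the same I, P = I²R for each, so η = R/(R+r).
η = R / (R + r) = 9.77 / (9.77 + 0.332) = 0.9671

96.7 %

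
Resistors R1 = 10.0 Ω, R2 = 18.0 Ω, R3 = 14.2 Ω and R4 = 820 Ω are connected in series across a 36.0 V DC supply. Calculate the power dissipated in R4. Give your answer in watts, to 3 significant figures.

In a series string the same current flows through every resistor — find that current, then P = I²R for the one we want.
R_total = 10.0 + 18.0 + 14.2 + 820 = 862.2 Ω
I = V / R_total = 36.0 / 862.2 = 0.04175 A
P_R4 = I² × R4 = (0.04175)² × 820 = 1.430 W

1.43 W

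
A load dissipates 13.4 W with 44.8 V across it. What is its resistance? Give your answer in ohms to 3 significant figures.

150 Ω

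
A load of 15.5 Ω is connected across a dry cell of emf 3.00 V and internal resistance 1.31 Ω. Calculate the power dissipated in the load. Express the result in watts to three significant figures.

The internal resistance and the load are in series, so the same I flows through both; get I from ε/(r+R), then I²R for the load.
I = ε / (r + R) = 3.00 / (1.31 + 15.5) = 0.1785 A
P_load = I² R = (0.1785)² × 15.5 = 0.4937 W

0.494 W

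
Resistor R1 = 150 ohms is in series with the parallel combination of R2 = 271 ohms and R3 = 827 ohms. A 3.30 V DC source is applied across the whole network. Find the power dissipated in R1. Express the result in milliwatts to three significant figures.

13.0 mW

Collapse R2‖R3 to a single equivalent, reducing the network to two series elements.
R_p = (271×827)/(271+827) = 204.1 Ω
R_total = 150 + 204.1 = 354.1 Ω
I = V / R_total = 3.30 / 354.1 = 0.009319 A
R1 carries the full series current, so P = I²R.
P_R1 = (0.009319)² × 150 = 0.01303 W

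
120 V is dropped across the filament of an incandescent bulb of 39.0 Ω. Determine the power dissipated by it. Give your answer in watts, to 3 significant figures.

369 W

With V across and R both known, P = V²/R gives the dissipation directly.
P = (120 V)² / 39.0 Ω = 369.2 W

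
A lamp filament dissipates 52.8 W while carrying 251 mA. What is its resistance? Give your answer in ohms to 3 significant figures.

Inverting the appropriate power form: R = P / I².
R = 52.8 / (0.2510)² = 838.1 Ω

838 Ω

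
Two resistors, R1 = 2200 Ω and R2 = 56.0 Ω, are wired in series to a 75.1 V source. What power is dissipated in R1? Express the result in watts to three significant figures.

In a series string the same current flows through every resistor — find that current, then P = I²R for the one we want.
R_total = 2200 + 56.0 = 2256 Ω
I = V / R_total = 75.1 / 2256 = 0.03329 A
P_R1 = I² × R1 = (0.03329)² × 2200 = 2.438 W

2.44 W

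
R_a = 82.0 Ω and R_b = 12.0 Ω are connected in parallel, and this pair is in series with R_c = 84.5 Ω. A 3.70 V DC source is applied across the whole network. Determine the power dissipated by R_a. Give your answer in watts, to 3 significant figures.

0.00203 W

Reduce the parallel combination to a single R_p; the circuit then becomes R_p in series with the remaining resistor.
R_p = (82.0×12.0)/(82.0+12.0) = 10.47 Ω
R_total = R_p + 84.5 = 10.47 + 84.5 = 94.97 Ω
I = V / R_total = 3.70 / 94.97 = 0.03896 A
Voltage across the parallel pair: V_p = I × R_p = 0.03896 × 10.47 = 0.4078 V
R_a sits across V_p; its power is V_p²/R.
P_R_a = (0.4078)² / 82.0 = 0.002028 W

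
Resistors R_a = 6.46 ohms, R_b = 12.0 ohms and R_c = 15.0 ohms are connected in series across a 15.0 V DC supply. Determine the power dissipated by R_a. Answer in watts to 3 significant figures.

The current is common to all series resistors; compute it, then apply P = I²R for the target.
R_total = 6.46 + 12.0 + 15.0 = 33.46 Ω
I = V / R_total = 15.0 / 33.46 = 0.4483 A
P_R_a = I² × R_a = (0.4483)² × 6.46 = 1.298 W

1.30 W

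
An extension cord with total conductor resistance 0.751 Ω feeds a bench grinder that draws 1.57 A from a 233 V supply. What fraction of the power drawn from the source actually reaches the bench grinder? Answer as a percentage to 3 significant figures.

99.5 %

The extension cord carries the full 1.57 A.
P_line = I² R_line = (1.570)² × 0.751 = 1.851 W
P_source = V I = 233 × 1.570 = 365.8 W; P_load = 364.0 W
η = P_load / P_source = 364.0 / 365.8 = 0.9949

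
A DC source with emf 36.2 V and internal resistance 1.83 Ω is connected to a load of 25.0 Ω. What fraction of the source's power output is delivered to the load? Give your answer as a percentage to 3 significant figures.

93.2 %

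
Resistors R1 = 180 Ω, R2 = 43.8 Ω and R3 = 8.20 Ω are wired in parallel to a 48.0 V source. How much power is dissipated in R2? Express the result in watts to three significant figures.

52.6 W

Parallel branches share the same voltage; P = V²/R gives the branch power in one step.
P_R2 = V² / R2 = (48.0)² / 43.8 Ω = 52.60 W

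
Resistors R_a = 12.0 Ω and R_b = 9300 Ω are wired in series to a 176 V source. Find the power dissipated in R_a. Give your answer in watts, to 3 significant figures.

0.00429 W

Every series element carries the same I. Get I from the total resistance, then P = I² × R_a.
R_total = 12.0 + 9300 = 9312 Ω
I = V / R_total = 176 / 9312 = 0.01890 A
P_R_a = I² × R_a = (0.01890)² × 12.0 = 0.004287 W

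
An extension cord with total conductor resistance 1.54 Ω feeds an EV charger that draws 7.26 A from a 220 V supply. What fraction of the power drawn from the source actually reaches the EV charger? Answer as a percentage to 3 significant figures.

The extension cord carries the full 7.26 A.
P_line = I² R_line = (7.260)² × 1.54 = 81.17 W
P_source = V I = 220 × 7.260 = 1597 W; P_load = 1516 W
η = P_load / P_source = 1516 / 1597 = 0.9492

94.9 %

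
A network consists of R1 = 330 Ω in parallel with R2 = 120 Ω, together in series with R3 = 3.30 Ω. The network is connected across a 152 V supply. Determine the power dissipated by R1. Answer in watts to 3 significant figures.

65.0 W

First find R_p for the parallel pair, then treat R_p + R3 as a series loop.
R_p = (330×120)/(330+120) = 88.00 Ω
R_total = R_p + 3.30 = 88.00 + 3.30 = 91.30 Ω
I = V / R_total = 152 / 91.30 = 1.665 A
Voltage across the parallel pair: V_p = I × R_p = 1.665 × 88.00 = 146.5 V
Use P = V²/R for R1 with V = V_p.
P_R1 = (146.5)² / 330 = 65.04 W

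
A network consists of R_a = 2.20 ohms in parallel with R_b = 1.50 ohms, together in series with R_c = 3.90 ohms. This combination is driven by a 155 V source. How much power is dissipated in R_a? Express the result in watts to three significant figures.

First find R_p for the parallel pair, then treat R_p + R_c as a series loop.
R_p = (2.20×1.50)/(2.20+1.50) = 0.8919 Ω
R_total = R_p + 3.90 = 0.8919 + 3.90 = 4.792 Ω
I = V / R_total = 155 / 4.792 = 32.35 A
Voltage across the parallel pair: V_p = I × R_p = 32.35 × 0.8919 = 28.85 V
R_a sits across V_p; its power is V_p²/R.
P_R_a = (28.85)² / 2.20 = 378.3 W

378 W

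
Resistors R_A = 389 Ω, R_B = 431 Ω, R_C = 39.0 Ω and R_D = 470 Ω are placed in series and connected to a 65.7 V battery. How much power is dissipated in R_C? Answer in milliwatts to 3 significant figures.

95.3 mW

Every series element carries the same I. Get I from the total resistance, then P = I² × R_C.
R_total = 389 + 431 + 39.0 + 470 = 1329 Ω
I = V / R_total = 65.7 / 1329 = 0.04944 A
P_R_C = I² × R_C = (0.04944)² × 39.0 = 0.09531 W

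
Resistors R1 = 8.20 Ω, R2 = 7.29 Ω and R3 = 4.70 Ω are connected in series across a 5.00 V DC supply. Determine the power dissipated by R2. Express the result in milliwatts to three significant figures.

447 mW

In a series string the same current flows through every resistor — find that current, then P = I²R for the one we want.
R_total = 8.20 + 7.29 + 4.70 = 20.19 Ω
I = V / R_total = 5.00 / 20.19 = 0.2476 A
P_R2 = I² × R2 = (0.2476)² × 7.29 = 0.4471 W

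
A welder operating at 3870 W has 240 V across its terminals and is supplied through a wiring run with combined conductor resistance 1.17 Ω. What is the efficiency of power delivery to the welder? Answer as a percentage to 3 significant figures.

92.7 %

I = P / V = 3870 / 240 = 16.12 A through the wiring run.
P_line = I² R_line = (16.12)² × 1.17 = 304.2 W
P_source = P_load + P_line = 3870 + 304.2 = 4174 W
η = P_load / P_source = 3870 / 4174 = 0.9271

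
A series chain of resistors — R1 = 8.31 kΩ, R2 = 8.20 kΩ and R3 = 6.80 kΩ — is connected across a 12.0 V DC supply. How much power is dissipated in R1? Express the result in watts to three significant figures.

0.00220 W

Since the resistors are in series they all carry the loop current I = V/R_total; the power in any one is I²R.
R_total = (8.31 + 8.20 + 6.80) kΩ = 23310 Ω
I = V / R_total = 12.0 / 23310 = 0.0005148 A
P_R1 = I² × R1 = (0.0005148)² × 8310 = 0.002202 W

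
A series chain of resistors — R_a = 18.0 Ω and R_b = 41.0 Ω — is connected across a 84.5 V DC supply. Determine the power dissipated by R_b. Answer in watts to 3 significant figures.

84.1 W

Series elements share the same current, so find I first, then use P = I²R.
R_total = 18.0 + 41.0 = 59.00 Ω
I = V / R_total = 84.5 / 59.00 = 1.432 A
P_R_b = I² × R_b = (1.432)² × 41.0 = 84.10 W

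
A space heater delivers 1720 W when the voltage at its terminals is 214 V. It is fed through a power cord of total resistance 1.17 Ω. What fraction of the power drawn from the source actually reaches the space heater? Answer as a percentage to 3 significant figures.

95.8 %

I = P / V = 1720 / 214 = 8.037 A through the power cord.
P_line = I² R_line = (8.037)² × 1.17 = 75.58 W
P_source = P_load + P_line = 1720 + 75.58 = 1796 W
η = P_load / P_source = 1720 / 1796 = 0.9579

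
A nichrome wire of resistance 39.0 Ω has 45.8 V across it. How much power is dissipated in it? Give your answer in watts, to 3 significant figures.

53.8 W

With V across and R both known, P = V²/R gives the dissipation directly.
P = (45.8 V)² / 39.0 Ω = 53.79 W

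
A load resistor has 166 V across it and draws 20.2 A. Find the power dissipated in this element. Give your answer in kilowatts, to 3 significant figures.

3.35 kW

Since both terminal voltage and current are stated, P = V I gives the power in one step.
P = 166 V × 20.20 A = 3353 W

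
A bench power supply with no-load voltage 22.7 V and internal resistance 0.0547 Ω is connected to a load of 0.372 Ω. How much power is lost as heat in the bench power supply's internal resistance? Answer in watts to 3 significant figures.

Internal loss is I²r, with I set by the total series resistance r+R.
I = ε / (r + R) = 22.7 / (0.0547 + 0.372) = 53.20 A
P_int = I² r = (53.20)² × 0.0547 = 154.8 W

155 W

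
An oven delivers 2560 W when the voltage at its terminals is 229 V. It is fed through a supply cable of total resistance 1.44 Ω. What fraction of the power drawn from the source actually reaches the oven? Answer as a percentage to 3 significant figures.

93.4 %

I = P / V = 2560 / 229 = 11.18 A through the supply cable.
P_line = I² R_line = (11.18)² × 1.44 = 180.0 W
P_source = P_load + P_line = 2560 + 180.0 = 2740 W
η = P_load / P_source = 2560 / 2740 = 0.9343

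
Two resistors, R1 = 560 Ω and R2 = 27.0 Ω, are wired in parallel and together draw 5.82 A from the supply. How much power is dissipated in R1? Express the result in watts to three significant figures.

40.1 W

Only the total current is stated, so first find the parallel equivalent to get the voltage across the combination.
1/R_eq = 1/560 + 1/27.0 ⇒ R_eq = 25.76 Ω
V = I_total × R_eq = 5.820 × 25.76 = 149.9 V
P_R1 = V² / R1 = (149.9)² / 560 = 40.13 W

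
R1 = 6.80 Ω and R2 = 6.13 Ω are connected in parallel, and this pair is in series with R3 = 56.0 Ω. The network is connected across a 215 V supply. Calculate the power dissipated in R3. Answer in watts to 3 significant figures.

Collapse the R1‖R2 pair into one equivalent R_p; then R_p and R3 form a series string.
R_p = (6.80×6.13)/(6.80+6.13) = 3.224 Ω
R_total = R_p + 56.0 = 3.224 + 56.0 = 59.22 Ω
I = V / R_total = 215 / 59.22 = 3.630 A
All the supply current flows through R3; use P = I²R3.
P_R3 = (3.630)² × 56.0 = 738.0 W

738 W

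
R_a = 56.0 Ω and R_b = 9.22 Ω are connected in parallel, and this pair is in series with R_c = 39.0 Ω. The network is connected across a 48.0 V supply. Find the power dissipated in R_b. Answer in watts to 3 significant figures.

Collapse the R_a‖R_b pair into one equivalent R_p; then R_p and R_c form a series string.
R_p = (56.0×9.22)/(56.0+9.22) = 7.917 Ω
R_total = R_p + 39.0 = 7.917 + 39.0 = 46.92 Ω
I = V / R_total = 48.0 / 46.92 = 1.023 A
Voltage across the parallel pair: V_p = I × R_p = 1.023 × 7.917 = 8.099 V
R_b sits across V_p; its power is V_p²/R.
P_R_b = (8.099)² / 9.22 = 7.115 W

7.12 W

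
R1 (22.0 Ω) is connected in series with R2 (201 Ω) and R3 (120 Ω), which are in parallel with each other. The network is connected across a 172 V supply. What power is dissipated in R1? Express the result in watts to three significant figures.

Collapse R2‖R3 to a single equivalent, reducing the network to two series elements.
R_p = (201×120)/(201+120) = 75.14 Ω
R_total = 22.0 + 75.14 = 97.14 Ω
I = V / R_total = 172 / 97.14 = 1.771 A
R1 is in the main series path, so its power is I²R1.
P_R1 = (1.771)² × 22.0 = 68.97 W

69.0 W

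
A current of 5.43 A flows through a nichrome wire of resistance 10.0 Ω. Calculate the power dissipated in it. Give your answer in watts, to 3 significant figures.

295 W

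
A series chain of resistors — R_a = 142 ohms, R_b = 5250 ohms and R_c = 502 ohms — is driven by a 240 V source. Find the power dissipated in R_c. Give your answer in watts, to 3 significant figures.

0.832 W

The current is common to all series resistors; compute it, then apply P = I²R for the target.
R_total = 142 + 5250 + 502 = 5894 Ω
I = V / R_total = 240 / 5894 = 0.04072 A
P_R_c = I² × R_c = (0.04072)² × 502 = 0.8323 W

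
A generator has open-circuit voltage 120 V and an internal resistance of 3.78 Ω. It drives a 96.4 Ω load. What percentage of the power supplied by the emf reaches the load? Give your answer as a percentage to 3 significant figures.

96.2 %

Both r and R carry the same current, so the power split is just the resistance split: η = R/(R+r).
η = R / (R + r) = 96.4 / (96.4 + 3.78) = 0.9623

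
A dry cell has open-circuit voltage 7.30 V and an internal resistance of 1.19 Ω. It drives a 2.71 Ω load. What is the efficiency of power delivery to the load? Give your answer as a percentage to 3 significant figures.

69.5 %

η = P_load/(P_load+P_int) = I²R/(I²R+I²r) = R/(R+r) — the I² cancels for series elements.
η = R / (R + r) = 2.71 / (2.71 + 1.19) = 0.6949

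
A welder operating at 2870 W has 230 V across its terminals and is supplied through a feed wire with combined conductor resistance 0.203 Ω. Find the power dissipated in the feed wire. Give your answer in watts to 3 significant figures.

Only the current and the line resistance are needed for the I²R loss.
I = P / V = 2870 / 230 = 12.48 A through the feed wire.
P_line = I² R_line = (12.48)² × 0.203 = 31.61 W

31.6 W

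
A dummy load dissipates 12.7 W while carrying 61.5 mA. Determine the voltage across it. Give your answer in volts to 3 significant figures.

207 V

Inverting the appropriate power form: V = P / I.
V = 12.7 / 0.06150 = 206.5 V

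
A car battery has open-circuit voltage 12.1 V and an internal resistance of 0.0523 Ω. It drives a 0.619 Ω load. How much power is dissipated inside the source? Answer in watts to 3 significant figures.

17.0 W

The source's internal resistance is just another series element carrying I; its dissipation is I²r.
I = ε / (r + R) = 12.1 / (0.0523 + 0.619) = 18.02 A
P_int = I² r = (18.02)² × 0.0523 = 16.99 W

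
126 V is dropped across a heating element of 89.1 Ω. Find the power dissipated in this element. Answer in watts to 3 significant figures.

178 W

Voltage and resistance are given, so P = V²/R is the one-step route.
P = (126 V)² / 89.1 Ω = 178.2 W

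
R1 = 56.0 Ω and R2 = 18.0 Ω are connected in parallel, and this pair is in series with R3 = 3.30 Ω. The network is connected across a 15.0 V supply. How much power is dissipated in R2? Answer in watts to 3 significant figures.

Combine R1 and R2 into their parallel equivalent first, reducing the network to two series resistors.
R_p = (56.0×18.0)/(56.0+18.0) = 13.62 Ω
R_total = R_p + 3.30 = 13.62 + 3.30 = 16.92 Ω
I = V / R_total = 15.0 / 16.92 = 0.8864 A
Voltage across the parallel pair: V_p = I × R_p = 0.8864 × 13.62 = 12.07 V
R2 has V_p across it, so P = V_p²/R2.
P_R2 = (12.07)² / 18.0 = 8.100 W

8.10 W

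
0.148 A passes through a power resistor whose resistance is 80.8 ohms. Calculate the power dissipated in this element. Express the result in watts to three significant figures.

1.77 W

With I and R stated, P = I²R applies in one step.
P = (0.1480 A)² × 80.8 Ω = 1.770 W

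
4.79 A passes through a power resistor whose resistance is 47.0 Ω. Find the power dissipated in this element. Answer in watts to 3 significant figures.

1080 W

The current through and the resistance of the element are both given; use P = I²R.
P = (4.790 A)² × 47.0 Ω = 1078 W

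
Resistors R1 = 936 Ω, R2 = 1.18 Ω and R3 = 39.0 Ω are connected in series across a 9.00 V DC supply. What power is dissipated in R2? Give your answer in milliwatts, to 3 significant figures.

In a series string the same current flows through every resistor — find that current, then P = I²R for the one we want.
R_total = 936 + 1.18 + 39.0 = 976.2 Ω
I = V / R_total = 9.00 / 976.2 = 0.009220 A
P_R2 = I² × R2 = (0.009220)² × 1.18 = 0.0001003 W

0.100 mW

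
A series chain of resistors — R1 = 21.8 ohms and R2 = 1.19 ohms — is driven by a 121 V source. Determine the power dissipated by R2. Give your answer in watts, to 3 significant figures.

Every series element carries the same I. Get I from the total resistance, then P = I² × R2.
R_total = 21.8 + 1.19 = 22.99 Ω
I = V / R_total = 121 / 22.99 = 5.263 A
P_R2 = I² × R2 = (5.263)² × 1.19 = 32.96 W

33.0 W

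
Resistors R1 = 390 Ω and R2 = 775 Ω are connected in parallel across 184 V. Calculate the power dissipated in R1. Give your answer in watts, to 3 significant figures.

86.8 W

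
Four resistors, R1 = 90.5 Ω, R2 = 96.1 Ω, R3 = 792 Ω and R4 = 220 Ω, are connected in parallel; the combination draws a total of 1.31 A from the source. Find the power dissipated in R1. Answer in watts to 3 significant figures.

Parallel branches share V, not I — compute V via R_eq, then use V²/R for the target branch.
1/R_eq = 1/90.5 + 1/96.1 + 1/792 + 1/220 ⇒ R_eq = 36.68 Ω
V = I_total × R_eq = 1.310 × 36.68 = 48.05 V
P_R1 = V² / R1 = (48.05)² / 90.5 = 25.51 W

25.5 W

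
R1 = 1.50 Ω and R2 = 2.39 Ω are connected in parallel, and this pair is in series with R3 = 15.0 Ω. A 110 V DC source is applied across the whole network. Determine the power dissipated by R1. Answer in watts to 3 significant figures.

27.0 W

Combine R1 and R2 into their parallel equivalent first, reducing the network to two series resistors.
R_p = (1.50×2.39)/(1.50+2.39) = 0.9216 Ω
R_total = R_p + 15.0 = 0.9216 + 15.0 = 15.92 Ω
I = V / R_total = 110 / 15.92 = 6.909 A
Voltage across the parallel pair: V_p = I × R_p = 6.909 × 0.9216 = 6.367 V
R1 has V_p across it, so P = V_p²/R1.
P_R1 = (6.367)² / 1.50 = 27.03 W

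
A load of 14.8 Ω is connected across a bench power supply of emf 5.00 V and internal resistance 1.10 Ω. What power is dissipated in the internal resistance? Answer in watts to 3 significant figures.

The source's internal resistance is just another series element carrying I; its dissipation is I²r.
I = ε / (r + R) = 5.00 / (1.10 + 14.8) = 0.3145 A
P_int = I² r = (0.3145)² × 1.10 = 0.1088 W

0.109 W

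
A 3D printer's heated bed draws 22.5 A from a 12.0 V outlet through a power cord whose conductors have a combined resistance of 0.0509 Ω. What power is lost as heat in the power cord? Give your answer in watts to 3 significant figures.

25.8 W

The power cord is a series resistance carrying the load current; its dissipation is I²R_line.
The power cord carries the full 22.5 A.
P_line = I² R_line = (22.50)² × 0.0509 = 25.77 W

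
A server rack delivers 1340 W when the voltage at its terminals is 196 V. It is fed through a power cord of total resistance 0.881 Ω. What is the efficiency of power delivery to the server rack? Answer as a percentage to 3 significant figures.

97.0 %

I = P / V = 1340 / 196 = 6.837 A through the power cord.
P_line = I² R_line = (6.837)² × 0.881 = 41.18 W
P_source = P_load + P_line = 1340 + 41.18 = 1381 W
η = P_load / P_source = 1340 / 1381 = 0.9702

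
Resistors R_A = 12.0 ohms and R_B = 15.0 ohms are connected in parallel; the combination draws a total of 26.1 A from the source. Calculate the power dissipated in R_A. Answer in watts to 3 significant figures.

The branches share the same voltage, but only the total current is given — find V from the equivalent resistance first.
1/R_eq = 1/12.0 + 1/15.0 ⇒ R_eq = 6.667 Ω
V = I_total × R_eq = 26.10 × 6.667 = 174.0 V
P_R_A = V² / R_A = (174.0)² / 12.0 = 2523 W

2520 W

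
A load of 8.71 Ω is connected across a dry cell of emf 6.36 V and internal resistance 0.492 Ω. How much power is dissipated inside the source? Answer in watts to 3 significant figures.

r is in series with the load, so it carries the full circuit current — the loss in it is I²r.
I = ε / (r + R) = 6.36 / (0.492 + 8.71) = 0.6912 A
P_int = I² r = (0.6912)² × 0.492 = 0.2350 W

0.235 W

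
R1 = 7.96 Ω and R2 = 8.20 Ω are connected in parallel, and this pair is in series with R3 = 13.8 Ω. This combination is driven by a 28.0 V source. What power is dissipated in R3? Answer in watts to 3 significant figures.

Reduce the parallel combination to a single R_p; the circuit then becomes R_p in series with the remaining resistor.
R_p = (7.96×8.20)/(7.96+8.20) = 4.039 Ω
R_total = R_p + 13.8 = 4.039 + 13.8 = 17.84 Ω
I = V / R_total = 28.0 / 17.84 = 1.570 A
All the supply current flows through R3; use P = I²R3.
P_R3 = (1.570)² × 13.8 = 34.00 W

34.0 W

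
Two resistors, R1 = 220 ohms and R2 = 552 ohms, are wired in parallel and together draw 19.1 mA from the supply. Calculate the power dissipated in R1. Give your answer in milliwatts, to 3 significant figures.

Parallel branches share V, not I — compute V via R_eq, then use V²/R for the target branch.
1/R_eq = 1/220 + 1/552 ⇒ R_eq = 157.3 Ω
V = I_total × R_eq = 0.01910 × 157.3 = 3.005 V
P_R1 = V² / R1 = (3.005)² / 220 = 0.04103 W

41.0 mW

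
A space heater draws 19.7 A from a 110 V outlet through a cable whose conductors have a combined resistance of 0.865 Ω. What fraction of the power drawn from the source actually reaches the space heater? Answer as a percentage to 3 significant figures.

84.5 %

The cable carries the full 19.7 A.
P_line = I² R_line = (19.70)² × 0.865 = 335.7 W
P_source = V I = 110 × 19.70 = 2167 W; P_load = 1831 W
η = P_load / P_source = 1831 / 2167 = 0.8451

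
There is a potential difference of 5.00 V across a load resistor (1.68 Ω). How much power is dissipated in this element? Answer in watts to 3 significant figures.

14.9 W

We know the drop across the element and its resistance — P = V²/R, one step.
P = (5.00 V)² / 1.68 Ω = 14.88 W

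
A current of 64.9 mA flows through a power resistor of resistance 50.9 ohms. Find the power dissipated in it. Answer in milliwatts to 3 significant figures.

Current and resistance are given, so P = I²R is the direct form.
P = (0.06490 A)² × 50.9 Ω = 0.2144 W

214 mW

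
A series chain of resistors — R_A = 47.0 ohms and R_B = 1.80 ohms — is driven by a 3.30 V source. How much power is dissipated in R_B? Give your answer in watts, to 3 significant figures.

Since the resistors are in series they all carry the loop current I = V/R_total; the power in any one is I²R.
R_total = 47.0 + 1.80 = 48.80 Ω
I = V / R_total = 3.30 / 48.80 = 0.06762 A
P_R_B = I² × R_B = (0.06762)² × 1.80 = 0.008231 W

0.00823 W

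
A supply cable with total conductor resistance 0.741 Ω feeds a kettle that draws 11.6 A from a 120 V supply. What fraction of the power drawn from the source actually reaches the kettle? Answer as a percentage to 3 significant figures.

92.8 %

The supply cable carries the full 11.6 A.
P_line = I² R_line = (11.60)² × 0.741 = 99.71 W
P_source = V I = 120 × 11.60 = 1392 W; P_load = 1292 W
η = P_load / P_source = 1292 / 1392 = 0.9284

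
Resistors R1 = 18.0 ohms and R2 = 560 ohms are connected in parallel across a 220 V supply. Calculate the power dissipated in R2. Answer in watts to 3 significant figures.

86.4 W

Parallel branches share the same voltage; P = V²/R gives the branch power in one step.
P_R2 = V² / R2 = (220)² / 560 Ω = 86.43 W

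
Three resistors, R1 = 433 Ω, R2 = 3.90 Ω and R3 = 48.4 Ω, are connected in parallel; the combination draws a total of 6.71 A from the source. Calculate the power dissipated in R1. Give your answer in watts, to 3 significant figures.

We need the common branch voltage; get it from I_total × R_eq, then P = V²/R for the branch.
1/R_eq = 1/433 + 1/3.90 + 1/48.4 ⇒ R_eq = 3.579 Ω
V = I_total × R_eq = 6.710 × 3.579 = 24.02 V
P_R1 = V² / R1 = (24.02)² / 433 = 1.332 W

1.33 W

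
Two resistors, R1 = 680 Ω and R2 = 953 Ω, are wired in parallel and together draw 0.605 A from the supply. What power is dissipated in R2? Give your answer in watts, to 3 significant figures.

60.5 W

The branches share the same voltage, but only the total current is given — find V from the equivalent resistance first.
1/R_eq = 1/680 + 1/953 ⇒ R_eq = 396.8 Ω
V = I_total × R_eq = 0.6050 × 396.8 = 240.1 V
P_R2 = V² / R2 = (240.1)² / 953 = 60.49 W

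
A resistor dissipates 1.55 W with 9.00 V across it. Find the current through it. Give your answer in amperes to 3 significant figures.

0.172 A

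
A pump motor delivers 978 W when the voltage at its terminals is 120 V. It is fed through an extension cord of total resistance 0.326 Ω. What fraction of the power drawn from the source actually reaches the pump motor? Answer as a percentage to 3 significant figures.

I = P / V = 978 / 120 = 8.150 A through the extension cord.
P_line = I² R_line = (8.150)² × 0.326 = 21.65 W
P_source = P_load + P_line = 978.0 + 21.65 = 999.7 W
η = P_load / P_source = 978.0 / 999.7 = 0.9783

97.8 %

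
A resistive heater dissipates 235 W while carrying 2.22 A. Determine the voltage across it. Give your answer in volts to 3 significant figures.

106 V

From P = V I = I²R = V²/R, with the two given quantities we get V = P / I.
V = 235 / 2.220 = 105.9 V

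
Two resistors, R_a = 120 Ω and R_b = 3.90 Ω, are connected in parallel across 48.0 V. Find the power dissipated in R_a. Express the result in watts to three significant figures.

Every branch has 48.0 V across it, so for R_a the power is simply V²/R.
P_R_a = V² / R_a = (48.0)² / 120 Ω = 19.20 W

19.2 W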